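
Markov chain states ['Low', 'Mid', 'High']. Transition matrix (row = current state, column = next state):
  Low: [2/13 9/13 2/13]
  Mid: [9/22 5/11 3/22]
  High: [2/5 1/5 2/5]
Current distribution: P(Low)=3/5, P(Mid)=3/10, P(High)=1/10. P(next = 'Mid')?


P(next=Mid) = Σᵢ P(now=i)×P(i→Mid)
= 3/5×9/13 + 3/10×5/11 + 1/10×1/5
= 27/65 + 3/22 + 1/50 = 2044/3575

P = 2044/3575 ≈ 0.5717


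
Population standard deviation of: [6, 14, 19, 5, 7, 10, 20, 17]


Mean = 98/8 = 49/4
  (6-49/4)²=625/16
  (14-49/4)²=49/16
  (19-49/4)²=729/16
  (5-49/4)²=841/16
  (7-49/4)²=441/16
  (10-49/4)²=81/16
  (20-49/4)²=961/16
  (17-49/4)²=361/16
Σ(x-μ)² = 511/2
σ² = (511/2)/8 = 511/16

σ = √(511/16) ≈ 5.6513


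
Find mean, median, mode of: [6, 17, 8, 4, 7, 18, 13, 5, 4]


Sorted: [4, 4, 5, 6, 7, 8, 13, 17, 18]
Mean = 82/9
Median = 7
Freq: {6: 1, 17: 1, 8: 1, 4: 2, 7: 1, 18: 1, 13: 1, 5: 1}
Mode: [4]

Mean=82/9, Median=7, Mode=4


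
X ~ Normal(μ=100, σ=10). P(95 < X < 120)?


z₁=(95-100)/10=-0.5, z₂=(120-100)/10=2.0
P = Φ(2.0) - Φ(-0.5) = 0.977250 - 0.308538 = 0.668712 ≈ 0.6687

P(95 < X < 120) ≈ 0.6687


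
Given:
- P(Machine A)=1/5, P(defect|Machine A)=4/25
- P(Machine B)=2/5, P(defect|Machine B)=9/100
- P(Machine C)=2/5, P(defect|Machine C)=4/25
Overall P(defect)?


P(B) = Σ P(B|Aᵢ)×P(Aᵢ)
  4/25×1/5 = 4/125
  9/100×2/5 = 9/250
  4/25×2/5 = 8/125
Sum = 33/250

P(defect) = 33/250 ≈ 13.20%


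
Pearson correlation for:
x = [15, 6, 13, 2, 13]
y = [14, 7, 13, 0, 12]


n=5, Σx=49, Σy=46, Σxy=577, Σx²=603, Σy²=558
r = (5×577 - 49×46)/√((5×603 - 49²)(5×558 - 46²))
= 631/√(614×674) = 631/√413836 ≈ 631/643.3009 ≈ 0.9809

r ≈ 0.9809


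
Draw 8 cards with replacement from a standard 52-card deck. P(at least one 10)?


P(not a 10) = 48/52 = 12/13
P(none in 8 draws) = (12/13)^8 = 429981696/815730721
P(≥1 10) = 1 - 429981696/815730721 = 385749025/815730721

P = 385749025/815730721 ≈ 47.29%


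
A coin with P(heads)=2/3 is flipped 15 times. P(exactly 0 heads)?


Binomial: P(X=0) = C(15,0)×p^0×(1-p)^15
= 1 × 1 × 1/14348907 = 1/14348907

P(X=0) = 1/14348907 ≈ 0.00%


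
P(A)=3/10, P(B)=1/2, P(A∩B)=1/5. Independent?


P(A)×P(B) = 3/20
P(A∩B) = 1/5
Not equal → NOT independent

No, not independent


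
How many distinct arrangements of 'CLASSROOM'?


Letters: 9, freq: {'C': 1, 'L': 1, 'A': 1, 'S': 2, 'R': 1, 'O': 2, 'M': 1}
9!/(1!×1!×1!×2!×1!×2!×1!) = 362880/4 = 90720

90720


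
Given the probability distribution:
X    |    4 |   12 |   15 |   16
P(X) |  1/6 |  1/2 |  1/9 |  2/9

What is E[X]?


E[X] = Σ x·P(X=x)
= (4)×(1/6) + (12)×(1/2) + (15)×(1/9) + (16)×(2/9)
= 107/9

E[X] = 107/9


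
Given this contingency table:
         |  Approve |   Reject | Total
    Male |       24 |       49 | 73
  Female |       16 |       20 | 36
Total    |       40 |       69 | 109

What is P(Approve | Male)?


P(Approve | Male) = 24/(24+49) = 24/73

P(Approve|Male) = 24/73 ≈ 32.88%


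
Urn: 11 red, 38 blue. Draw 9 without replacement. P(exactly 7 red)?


Hypergeometric: C(11,7)×C(38,2)/C(49,9)
= 330×703/2054455634 = 10545/93384347

P(X=7) = 10545/93384347 ≈ 0.01%


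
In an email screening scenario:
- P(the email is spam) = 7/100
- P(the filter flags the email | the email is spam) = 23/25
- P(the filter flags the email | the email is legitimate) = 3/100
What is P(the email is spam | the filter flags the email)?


Using Bayes' theorem:
P(A|B) = P(B|A)·P(A) / P(B)

P(the filter flags the email) = 23/25 × 7/100 + 3/100 × 93/100
= 161/2500 + 279/10000 = 923/10000

P(the email is spam|the filter flags the email) = (161/2500) / (923/10000) = 644/923

P(the email is spam|the filter flags the email) = 644/923 ≈ 69.77%


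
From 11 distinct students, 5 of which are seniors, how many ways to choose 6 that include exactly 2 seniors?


Choose 2 of the 5 seniors and 4 of the other 6 students:
C(5,2)×C(6,4) = 10×15 = 150

150


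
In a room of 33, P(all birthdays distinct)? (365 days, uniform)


P(all different) = Π(365-i)/365 for i=0..32
= (365/365)×(364/365)×...×(333/365)
= 0.225028

P ≈ 0.2250 ≈ 22.50%


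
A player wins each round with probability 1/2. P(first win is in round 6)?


Geometric: P(X=6) = (1-p)^(k-1)×p = (1/2)^5×1/2 = 1/64

P(X=6) = 1/64 ≈ 1.56%


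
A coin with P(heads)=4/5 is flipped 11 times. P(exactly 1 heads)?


Binomial: P(X=1) = C(11,1)×p^1×(1-p)^10
= 11 × 4/5 × 1/9765625 = 44/48828125

P(X=1) = 44/48828125 ≈ 0.00%


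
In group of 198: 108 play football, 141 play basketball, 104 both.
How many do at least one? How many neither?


|A∪B| = 108+141-104 = 145
Neither = 198-145 = 53

At least one: 145; Neither: 53


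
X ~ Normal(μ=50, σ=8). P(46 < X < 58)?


z₁=(46-50)/8=-0.5, z₂=(58-50)/8=1.0
P = Φ(1.0) - Φ(-0.5) = 0.841345 - 0.308538 = 0.532807 ≈ 0.5328

P(46 < X < 58) ≈ 0.5328


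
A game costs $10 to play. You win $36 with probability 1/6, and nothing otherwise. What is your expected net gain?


E[gain] = (36-10)×1/6 + (-10)×5/6
= 13/3 - 25/3 = -4

Expected net gain = $-4 ≈ $-4.00


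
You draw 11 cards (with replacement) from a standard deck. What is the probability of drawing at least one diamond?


P(not a diamond) = 39/52 = 3/4
P(none in 11 draws) = (3/4)^11 = 177147/4194304
P(≥1 diamond) = 1 - 177147/4194304 = 4017157/4194304

P = 4017157/4194304 ≈ 95.78%


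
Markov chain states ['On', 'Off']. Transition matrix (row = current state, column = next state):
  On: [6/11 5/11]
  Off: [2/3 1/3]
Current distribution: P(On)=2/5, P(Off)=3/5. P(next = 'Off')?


P(next=Off) = Σᵢ P(now=i)×P(i→Off)
= 2/5×5/11 + 3/5×1/3
= 2/11 + 1/5 = 21/55

P = 21/55 ≈ 0.3818


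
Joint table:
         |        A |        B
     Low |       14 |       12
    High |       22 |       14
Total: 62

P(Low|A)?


P(Low|A) = 14/(14+22) = 14/36 = 7/18

P = 7/18 ≈ 38.89%


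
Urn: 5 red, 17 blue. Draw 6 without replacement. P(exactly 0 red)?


Hypergeometric: C(5,0)×C(17,6)/C(22,6)
= 1×12376/74613 = 104/627

P(X=0) = 104/627 ≈ 16.59%


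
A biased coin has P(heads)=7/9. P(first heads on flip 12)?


Geometric: P(X=12) = (1-p)^(k-1)×p = (2/9)^11×7/9 = 14336/282429536481

P(X=12) = 14336/282429536481 ≈ 0.00%


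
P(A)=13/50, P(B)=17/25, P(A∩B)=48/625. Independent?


P(A)×P(B) = 221/1250
P(A∩B) = 48/625
Not equal → NOT independent

No, not independent


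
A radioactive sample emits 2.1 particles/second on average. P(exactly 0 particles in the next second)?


Poisson(λ=2.1): P(X=0) = e^(-λ)×λ^k/k!
= e^(-2.1) × 2.1^0 / 0!
≈ 0.1224564283 × 1 / 1 ≈ 0.122456

P(X=0) ≈ 0.122456 ≈ 12.25%


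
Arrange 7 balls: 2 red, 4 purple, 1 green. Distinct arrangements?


7!/(2!×4!×1!) = 105

105


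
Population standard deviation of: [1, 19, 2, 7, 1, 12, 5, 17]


Mean = 64/8 = 8
  (1-8)²=49
  (19-8)²=121
  (2-8)²=36
  (7-8)²=1
  (1-8)²=49
  (12-8)²=16
  (5-8)²=9
  (17-8)²=81
Σ(x-μ)² = 362
σ² = 362/8 = 181/4

σ = √(181/4) ≈ 6.7268


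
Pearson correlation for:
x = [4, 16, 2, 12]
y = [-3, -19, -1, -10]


n=4, Σx=34, Σy=-33, Σxy=-438, Σx²=420, Σy²=471
r = (4×(-438) - 34×(-33))/√((4×420 - 34²)(4×471 - (-33)²))
= -630/√(524×795) = -630/√416580 ≈ -630/645.4301 ≈ -0.9761

r ≈ -0.9761


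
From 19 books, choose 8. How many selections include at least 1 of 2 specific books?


Complement: C(19,8) - C(17,8) = 75582 - 24310 = 51272

51272


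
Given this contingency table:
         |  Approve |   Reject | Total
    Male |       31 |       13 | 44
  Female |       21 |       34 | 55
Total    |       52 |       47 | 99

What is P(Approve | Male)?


P(Approve | Male) = 31/(31+13) = 31/44

P(Approve|Male) = 31/44 ≈ 70.45%


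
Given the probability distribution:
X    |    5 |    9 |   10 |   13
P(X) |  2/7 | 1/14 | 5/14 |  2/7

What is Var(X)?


E[X] = 131/14
E[X²] = 1357/14
Var(X) = E[X²] - (E[X])² = 1357/14 - 17161/196 = 1837/196

Var(X) = 1837/196 ≈ 9.3724


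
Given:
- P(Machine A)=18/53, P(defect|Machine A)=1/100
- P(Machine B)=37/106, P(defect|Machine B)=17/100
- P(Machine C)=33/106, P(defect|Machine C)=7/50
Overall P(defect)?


P(B) = Σ P(B|Aᵢ)×P(Aᵢ)
  1/100×18/53 = 9/2650
  17/100×37/106 = 629/10600
  7/50×33/106 = 231/5300
Sum = 1127/10600

P(defect) = 1127/10600 ≈ 10.63%


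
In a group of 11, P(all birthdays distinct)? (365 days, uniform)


P(all different) = Π(365-i)/365 for i=0..10
= (365/365)×(364/365)×...×(355/365)
= 0.858859

P ≈ 0.8589 ≈ 85.89%


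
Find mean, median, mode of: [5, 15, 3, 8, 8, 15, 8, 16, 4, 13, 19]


Sorted: [3, 4, 5, 8, 8, 8, 13, 15, 15, 16, 19]
Mean = 114/11
Median = 8
Freq: {5: 1, 15: 2, 3: 1, 8: 3, 16: 1, 4: 1, 13: 1, 19: 1}
Mode: [8]

Mean=114/11, Median=8, Mode=8


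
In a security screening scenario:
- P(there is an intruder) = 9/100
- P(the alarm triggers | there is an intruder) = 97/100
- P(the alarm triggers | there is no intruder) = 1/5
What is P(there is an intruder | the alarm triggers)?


Using Bayes' theorem:
P(A|B) = P(B|A)·P(A) / P(B)

P(the alarm triggers) = 97/100 × 9/100 + 1/5 × 91/100
= 873/10000 + 91/500 = 2693/10000

P(there is an intruder|the alarm triggers) = (873/10000) / (2693/10000) = 873/2693

P(there is an intruder|the alarm triggers) = 873/2693 ≈ 32.42%


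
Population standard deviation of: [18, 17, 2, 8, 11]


Mean = 56/5
  (18-56/5)²=1156/25
  (17-56/5)²=841/25
  (2-56/5)²=2116/25
  (8-56/5)²=256/25
  (11-56/5)²=1/25
Σ(x-μ)² = 874/5
σ² = (874/5)/5 = 874/25

σ = √(874/25) ≈ 5.9127


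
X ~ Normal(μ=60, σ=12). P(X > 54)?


z = (54-60)/12 = -0.5
P(X > 54) = 1 - P(Z ≤ -0.5) = 1 - 0.3085 = 0.6915

P(X > 54) ≈ 0.6915


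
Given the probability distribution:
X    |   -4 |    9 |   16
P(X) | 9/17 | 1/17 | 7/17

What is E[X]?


E[X] = Σ x·P(X=x)
= (-4)×(9/17) + (9)×(1/17) + (16)×(7/17)
= 5

E[X] = 5


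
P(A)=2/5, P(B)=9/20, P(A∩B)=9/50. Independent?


P(A)×P(B) = 9/50
P(A∩B) = 9/50
Equal ✓ → Independent

Yes, independent


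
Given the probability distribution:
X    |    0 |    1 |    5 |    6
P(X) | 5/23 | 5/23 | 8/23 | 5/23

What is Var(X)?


E[X] = 75/23
E[X²] = 385/23
Var(X) = E[X²] - (E[X])² = 385/23 - 5625/529 = 3230/529

Var(X) = 3230/529 ≈ 6.1059


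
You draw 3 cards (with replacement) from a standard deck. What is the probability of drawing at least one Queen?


P(not a Queen) = 48/52 = 12/13
P(none in 3 draws) = (12/13)^3 = 1728/2197
P(≥1 Queen) = 1 - 1728/2197 = 469/2197

P = 469/2197 ≈ 21.35%


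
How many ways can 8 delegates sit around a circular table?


Circular arrangements of 8 distinct objects: fix one position to break rotational symmetry.
(n-1)! = 7! = 5040

5040


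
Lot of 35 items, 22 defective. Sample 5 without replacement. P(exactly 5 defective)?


Hypergeometric: C(22,5)×C(13,0)/C(35,5)
= 26334×1/324632 = 171/2108

P(X=5) = 171/2108 ≈ 8.11%


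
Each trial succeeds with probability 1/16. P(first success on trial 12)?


Geometric: P(X=12) = (1-p)^(k-1)×p = (15/16)^11×1/16 = 8649755859375/281474976710656

P(X=12) = 8649755859375/281474976710656 ≈ 3.07%


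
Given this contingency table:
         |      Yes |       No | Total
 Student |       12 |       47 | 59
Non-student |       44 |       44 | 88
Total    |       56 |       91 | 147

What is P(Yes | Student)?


P(Yes | Student) = 12/(12+47) = 12/59

P(Yes|Student) = 12/59 ≈ 20.34%


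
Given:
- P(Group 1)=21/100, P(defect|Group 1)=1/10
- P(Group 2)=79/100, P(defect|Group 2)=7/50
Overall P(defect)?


P(B) = Σ P(B|Aᵢ)×P(Aᵢ)
  1/10×21/100 = 21/1000
  7/50×79/100 = 553/5000
Sum = 329/2500

P(defect) = 329/2500 ≈ 13.16%


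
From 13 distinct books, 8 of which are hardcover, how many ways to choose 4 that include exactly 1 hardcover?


Choose 1 of the 8 hardcovers and 3 of the other 5 books:
C(8,1)×C(5,3) = 8×10 = 80

80


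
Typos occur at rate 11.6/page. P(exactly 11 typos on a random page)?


Poisson(λ=11.6): P(X=11) = e^(-λ)×λ^k/k!
= e^(-11.6) × 11.6^11 / 11!
≈ 9.166087736e-06 × 511726469123 / 39916800 ≈ 0.117508

P(X=11) ≈ 0.117508 ≈ 11.75%


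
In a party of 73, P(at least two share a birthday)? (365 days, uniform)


P(all different) = Π(365-i)/365 for i=0..72
= 0.000439
P(match) = 1 - 0.000439 = 0.999561

P ≈ 0.9996 ≈ 99.96%


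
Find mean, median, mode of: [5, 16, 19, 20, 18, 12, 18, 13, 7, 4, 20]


Sorted: [4, 5, 7, 12, 13, 16, 18, 18, 19, 20, 20]
Mean = 152/11
Median = 16
Freq: {5: 1, 16: 1, 19: 1, 20: 2, 18: 2, 12: 1, 13: 1, 7: 1, 4: 1}
Mode: [18, 20]

Mean=152/11, Median=16, Mode=[18, 20]


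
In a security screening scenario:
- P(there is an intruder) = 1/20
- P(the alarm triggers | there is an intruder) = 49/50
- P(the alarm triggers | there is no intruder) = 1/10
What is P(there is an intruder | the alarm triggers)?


Using Bayes' theorem:
P(A|B) = P(B|A)·P(A) / P(B)

P(the alarm triggers) = 49/50 × 1/20 + 1/10 × 19/20
= 49/1000 + 19/200 = 18/125

P(there is an intruder|the alarm triggers) = (49/1000) / (18/125) = 49/144

P(there is an intruder|the alarm triggers) = 49/144 ≈ 34.03%


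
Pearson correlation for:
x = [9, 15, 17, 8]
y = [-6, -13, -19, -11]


n=4, Σx=49, Σy=-49, Σxy=-660, Σx²=659, Σy²=687
r = (4×(-660) - 49×(-49))/√((4×659 - 49²)(4×687 - (-49)²))
= -239/√(235×347) = -239/√81545 ≈ -239/285.5609 ≈ -0.8369

r ≈ -0.8369


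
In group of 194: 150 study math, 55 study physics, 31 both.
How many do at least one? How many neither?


|A∪B| = 150+55-31 = 174
Neither = 194-174 = 20

At least one: 174; Neither: 20


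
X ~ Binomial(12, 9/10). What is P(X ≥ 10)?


P(X ≥ 10) = Σ P(X=i) for i=10..12
P(X=10) = 115063885233/500000000000
P(X=11) = 94143178827/250000000000
P(X=12) = 282429536481/1000000000000
Sum = 177826004451/200000000000

P(X ≥ 10) = 177826004451/200000000000 ≈ 88.91%


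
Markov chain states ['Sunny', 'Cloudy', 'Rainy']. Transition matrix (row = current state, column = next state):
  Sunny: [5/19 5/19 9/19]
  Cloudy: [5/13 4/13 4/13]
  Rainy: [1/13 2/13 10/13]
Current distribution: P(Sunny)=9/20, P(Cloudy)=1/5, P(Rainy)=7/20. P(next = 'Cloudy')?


P(next=Cloudy) = Σᵢ P(now=i)×P(i→Cloudy)
= 9/20×5/19 + 1/5×4/13 + 7/20×2/13
= 9/76 + 4/65 + 7/130 = 231/988

P = 231/988 ≈ 0.2338


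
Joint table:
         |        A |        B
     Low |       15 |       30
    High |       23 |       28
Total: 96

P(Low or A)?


P(Low∨A) = P(Low) + P(A) - P(Low∧A)
= (45 + 38 - 15)/96 = 68/96 = 17/24

P = 17/24 ≈ 70.83%


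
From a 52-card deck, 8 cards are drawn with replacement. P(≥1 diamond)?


P(not a diamond) = 39/52 = 3/4
P(none in 8 draws) = (3/4)^8 = 6561/65536
P(≥1 diamond) = 1 - 6561/65536 = 58975/65536

P = 58975/65536 ≈ 89.99%


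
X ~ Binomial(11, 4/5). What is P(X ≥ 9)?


P(X ≥ 9) = Σ P(X=i) for i=9..11
P(X=9) = 2883584/9765625
P(X=10) = 11534336/48828125
P(X=11) = 4194304/48828125
Sum = 6029312/9765625

P(X ≥ 9) = 6029312/9765625 ≈ 61.74%


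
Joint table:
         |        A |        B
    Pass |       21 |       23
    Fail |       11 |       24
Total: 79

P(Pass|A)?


P(Pass|A) = 21/(21+11) = 21/32

P = 21/32 ≈ 65.62%


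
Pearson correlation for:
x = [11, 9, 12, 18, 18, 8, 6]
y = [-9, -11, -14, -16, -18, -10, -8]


n=7, Σx=82, Σy=-86, Σxy=-1106, Σx²=1094, Σy²=1142
r = (7×(-1106) - 82×(-86))/√((7×1094 - 82²)(7×1142 - (-86)²))
= -690/√(934×598) = -690/√558532 ≈ -690/747.3500 ≈ -0.9233

r ≈ -0.9233


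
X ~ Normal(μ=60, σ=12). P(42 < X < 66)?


z₁=(42-60)/12=-1.5, z₂=(66-60)/12=0.5
P = Φ(0.5) - Φ(-1.5) = 0.691462 - 0.066807 = 0.624655 ≈ 0.6247

P(42 < X < 66) ≈ 0.6247


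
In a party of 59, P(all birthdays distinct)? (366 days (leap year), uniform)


P(all different) = Π(366-i)/366 for i=0..58
= (366/366)×(365/366)×...×(308/366)
= 0.007112

P ≈ 0.0071 ≈ 0.71%


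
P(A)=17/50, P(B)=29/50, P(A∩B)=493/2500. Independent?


P(A)×P(B) = 493/2500
P(A∩B) = 493/2500
Equal ✓ → Independent

Yes, independent


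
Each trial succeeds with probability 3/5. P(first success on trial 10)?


Geometric: P(X=10) = (1-p)^(k-1)×p = (2/5)^9×3/5 = 1536/9765625

P(X=10) = 1536/9765625 ≈ 0.02%


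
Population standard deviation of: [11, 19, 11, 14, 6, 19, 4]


Mean = 84/7 = 12
  (11-12)²=1
  (19-12)²=49
  (11-12)²=1
  (14-12)²=4
  (6-12)²=36
  (19-12)²=49
  (4-12)²=64
Σ(x-μ)² = 204
σ² = 204/7

σ = √(204/7) ≈ 5.3984


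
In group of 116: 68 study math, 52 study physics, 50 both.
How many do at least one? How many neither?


|A∪B| = 68+52-50 = 70
Neither = 116-70 = 46

At least one: 70; Neither: 46


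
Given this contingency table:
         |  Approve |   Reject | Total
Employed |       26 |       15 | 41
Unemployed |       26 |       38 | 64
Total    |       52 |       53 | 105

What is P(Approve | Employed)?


P(Approve | Employed) = 26/(26+15) = 26/41

P(Approve|Employed) = 26/41 ≈ 63.41%


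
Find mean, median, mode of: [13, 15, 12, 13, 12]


Sorted: [12, 12, 13, 13, 15]
Mean = 65/5 = 13
Median = 13
Freq: {13: 2, 15: 1, 12: 2}
Mode: [12, 13]

Mean=13, Median=13, Mode=[12, 13]


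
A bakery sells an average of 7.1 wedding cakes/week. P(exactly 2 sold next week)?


Poisson(λ=7.1): P(X=2) = e^(-λ)×λ^k/k!
= e^(-7.1) × 7.1^2 / 2!
≈ 0.0008251049233 × 50.41 / 2 ≈ 0.020797

P(X=2) ≈ 0.020797 ≈ 2.08%


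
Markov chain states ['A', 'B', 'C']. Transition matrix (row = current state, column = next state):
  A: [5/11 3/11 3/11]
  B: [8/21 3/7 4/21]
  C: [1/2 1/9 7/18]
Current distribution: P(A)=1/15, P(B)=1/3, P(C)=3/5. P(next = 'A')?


P(next=A) = Σᵢ P(now=i)×P(i→A)
= 1/15×5/11 + 1/3×8/21 + 3/5×1/2
= 1/33 + 8/63 + 3/10 = 3169/6930

P = 3169/6930 ≈ 0.4573


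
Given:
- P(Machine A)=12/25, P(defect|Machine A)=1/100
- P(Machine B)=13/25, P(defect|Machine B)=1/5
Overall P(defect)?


P(B) = Σ P(B|Aᵢ)×P(Aᵢ)
  1/100×12/25 = 3/625
  1/5×13/25 = 13/125
Sum = 68/625

P(defect) = 68/625 ≈ 10.88%


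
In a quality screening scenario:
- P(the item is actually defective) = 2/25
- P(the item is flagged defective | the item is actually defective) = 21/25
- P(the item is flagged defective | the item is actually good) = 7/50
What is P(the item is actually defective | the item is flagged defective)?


Using Bayes' theorem:
P(A|B) = P(B|A)·P(A) / P(B)

P(the item is flagged defective) = 21/25 × 2/25 + 7/50 × 23/25
= 42/625 + 161/1250 = 49/250

P(the item is actually defective|the item is flagged defective) = (42/625) / (49/250) = 12/35

P(the item is actually defective|the item is flagged defective) = 12/35 ≈ 34.29%


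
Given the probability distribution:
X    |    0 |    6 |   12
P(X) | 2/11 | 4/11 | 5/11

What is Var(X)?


E[X] = 84/11
E[X²] = 864/11
Var(X) = E[X²] - (E[X])² = 864/11 - 7056/121 = 2448/121

Var(X) = 2448/121 ≈ 20.2314


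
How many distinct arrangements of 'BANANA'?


Letters: 6, freq: {'B': 1, 'A': 3, 'N': 2}
6!/(1!×3!×2!) = 720/12 = 60

60


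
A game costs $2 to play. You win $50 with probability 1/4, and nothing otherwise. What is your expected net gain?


E[gain] = (50-2)×1/4 + (-2)×3/4
= 12 - 3/2 = 21/2

Expected net gain = $21/2 ≈ $10.50


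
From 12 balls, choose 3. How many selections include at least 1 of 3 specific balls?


Complement: C(12,3) - C(9,3) = 220 - 84 = 136

136


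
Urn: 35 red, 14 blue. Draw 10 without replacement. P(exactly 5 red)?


Hypergeometric: C(35,5)×C(14,5)/C(49,10)
= 324632×2002/8217822536 = 150722/1905803

P(X=5) = 150722/1905803 ≈ 7.91%


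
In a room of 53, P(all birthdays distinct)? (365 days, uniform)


P(all different) = Π(365-i)/365 for i=0..52
= (365/365)×(364/365)×...×(313/365)
= 0.018862

P ≈ 0.0189 ≈ 1.89%


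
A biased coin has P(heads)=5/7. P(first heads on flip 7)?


Geometric: P(X=7) = (1-p)^(k-1)×p = (2/7)^6×5/7 = 320/823543

P(X=7) = 320/823543 ≈ 0.04%


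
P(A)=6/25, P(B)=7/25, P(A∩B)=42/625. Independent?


P(A)×P(B) = 42/625
P(A∩B) = 42/625
Equal ✓ → Independent

Yes, independent


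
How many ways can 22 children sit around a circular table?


Circular arrangements of 22 distinct objects: fix one position to break rotational symmetry.
(n-1)! = 21! = 51090942171709440000

51090942171709440000


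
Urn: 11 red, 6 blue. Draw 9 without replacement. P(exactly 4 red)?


Hypergeometric: C(11,4)×C(6,5)/C(17,9)
= 330×6/24310 = 18/221

P(X=4) = 18/221 ≈ 8.14%


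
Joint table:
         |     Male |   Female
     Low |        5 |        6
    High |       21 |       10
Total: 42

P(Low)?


P(Low) = (5+6)/42 = 11/42

P(Low) = 11/42 ≈ 26.19%


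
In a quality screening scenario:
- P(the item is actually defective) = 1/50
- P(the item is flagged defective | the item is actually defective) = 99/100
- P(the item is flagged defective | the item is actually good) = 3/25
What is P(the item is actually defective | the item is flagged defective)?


Using Bayes' theorem:
P(A|B) = P(B|A)·P(A) / P(B)

P(the item is flagged defective) = 99/100 × 1/50 + 3/25 × 49/50
= 99/5000 + 147/1250 = 687/5000

P(the item is actually defective|the item is flagged defective) = (99/5000) / (687/5000) = 33/229

P(the item is actually defective|the item is flagged defective) = 33/229 ≈ 14.41%


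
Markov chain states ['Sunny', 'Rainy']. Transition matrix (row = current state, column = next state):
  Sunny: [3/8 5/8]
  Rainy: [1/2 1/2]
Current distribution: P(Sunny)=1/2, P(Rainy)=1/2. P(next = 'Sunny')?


P(next=Sunny) = Σᵢ P(now=i)×P(i→Sunny)
= 1/2×3/8 + 1/2×1/2
= 3/16 + 1/4 = 7/16

P = 7/16 ≈ 0.4375


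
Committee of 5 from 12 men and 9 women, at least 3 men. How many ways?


Count by #men:
  3M,2W: C(12,3)×C(9,2)=7920
  4M,1W: C(12,4)×C(9,1)=4455
  5M,0W: C(12,5)×C(9,0)=792
Total = 13167

13167


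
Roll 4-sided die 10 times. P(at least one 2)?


P(no 2)^10 = (3/4)^10 = 59049/1048576
P(≥1) = 1 - 59049/1048576 = 989527/1048576

P = 989527/1048576 ≈ 94.37%


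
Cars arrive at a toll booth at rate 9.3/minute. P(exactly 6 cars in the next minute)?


Poisson(λ=9.3): P(X=6) = e^(-λ)×λ^k/k!
= e^(-9.3) × 9.3^6 / 6!
≈ 9.142423148e-05 × 646990.183449 / 720 ≈ 0.082154

P(X=6) ≈ 0.082154 ≈ 8.22%


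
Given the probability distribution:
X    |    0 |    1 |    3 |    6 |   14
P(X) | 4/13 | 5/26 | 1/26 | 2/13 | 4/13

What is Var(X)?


E[X] = 72/13
E[X²] = 863/13
Var(X) = E[X²] - (E[X])² = 863/13 - 5184/169 = 6035/169

Var(X) = 6035/169 ≈ 35.7101


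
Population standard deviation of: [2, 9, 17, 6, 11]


Mean = 45/5 = 9
  (2-9)²=49
  (9-9)²=0
  (17-9)²=64
  (6-9)²=9
  (11-9)²=4
Σ(x-μ)² = 126
σ² = 126/5

σ = √(126/5) ≈ 5.0200


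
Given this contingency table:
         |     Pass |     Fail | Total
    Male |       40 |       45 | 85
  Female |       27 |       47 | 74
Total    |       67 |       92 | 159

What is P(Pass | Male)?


P(Pass | Male) = 40/(40+45) = 40/85 = 8/17

P(Pass|Male) = 8/17 ≈ 47.06%


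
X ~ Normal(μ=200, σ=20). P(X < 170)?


z = (170-200)/20 = -1.5
P(Z < -1.5) = 0.0668

P(X < 170) ≈ 0.0668


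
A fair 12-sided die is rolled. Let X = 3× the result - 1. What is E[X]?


E[die] = (1+12)/2 = 13/2
E[X] = 3×13/2 - 1 = 37/2

E[X] = 37/2


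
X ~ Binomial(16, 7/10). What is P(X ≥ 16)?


P(X ≥ 16) = Σ P(X=i) for i=16..16
P(X=16) = 33232930569601/10000000000000000
Sum = 33232930569601/10000000000000000

P(X ≥ 16) = 33232930569601/10000000000000000 ≈ 0.33%


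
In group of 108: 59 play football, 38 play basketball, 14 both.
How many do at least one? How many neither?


|A∪B| = 59+38-14 = 83
Neither = 108-83 = 25

At least one: 83; Neither: 25


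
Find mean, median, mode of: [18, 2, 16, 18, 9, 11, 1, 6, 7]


Sorted: [1, 2, 6, 7, 9, 11, 16, 18, 18]
Mean = 88/9
Median = 9
Freq: {18: 2, 2: 1, 16: 1, 9: 1, 11: 1, 1: 1, 6: 1, 7: 1}
Mode: [18]

Mean=88/9, Median=9, Mode=18


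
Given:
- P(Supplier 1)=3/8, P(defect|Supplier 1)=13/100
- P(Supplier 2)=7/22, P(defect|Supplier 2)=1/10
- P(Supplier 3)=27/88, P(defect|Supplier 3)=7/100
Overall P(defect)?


P(B) = Σ P(B|Aᵢ)×P(Aᵢ)
  13/100×3/8 = 39/800
  1/10×7/22 = 7/220
  7/100×27/88 = 189/8800
Sum = 449/4400

P(defect) = 449/4400 ≈ 10.20%


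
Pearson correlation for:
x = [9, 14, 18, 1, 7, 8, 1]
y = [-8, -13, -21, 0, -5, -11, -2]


n=7, Σx=58, Σy=-60, Σxy=-757, Σx²=716, Σy²=824
r = (7×(-757) - 58×(-60))/√((7×716 - 58²)(7×824 - (-60)²))
= -1819/√(1648×2168) = -1819/√3572864 ≈ -1819/1890.2021 ≈ -0.9623

r ≈ -0.9623


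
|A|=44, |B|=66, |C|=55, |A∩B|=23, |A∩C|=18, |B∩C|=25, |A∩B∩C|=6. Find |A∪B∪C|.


|A∪B∪C| = 44+66+55-23-18-25+6 = 105

|A∪B∪C| = 105


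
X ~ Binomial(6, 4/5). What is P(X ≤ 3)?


P(X ≤ 3) = Σ P(X=i) for i=0..3
P(X=0) = 1/15625
P(X=1) = 24/15625
P(X=2) = 48/3125
P(X=3) = 256/3125
Sum = 309/3125

P(X ≤ 3) = 309/3125 ≈ 9.89%


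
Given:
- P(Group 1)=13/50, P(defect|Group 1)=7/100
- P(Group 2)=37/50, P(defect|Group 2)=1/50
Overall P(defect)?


P(B) = Σ P(B|Aᵢ)×P(Aᵢ)
  7/100×13/50 = 91/5000
  1/50×37/50 = 37/2500
Sum = 33/1000

P(defect) = 33/1000 ≈ 3.30%


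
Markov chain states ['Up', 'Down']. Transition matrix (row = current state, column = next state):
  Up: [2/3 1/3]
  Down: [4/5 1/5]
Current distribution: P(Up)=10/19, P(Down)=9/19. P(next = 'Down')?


P(next=Down) = Σᵢ P(now=i)×P(i→Down)
= 10/19×1/3 + 9/19×1/5
= 10/57 + 9/95 = 77/285

P = 77/285 ≈ 0.2702


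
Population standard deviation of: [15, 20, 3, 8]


Mean = 46/4 = 23/2
  (15-23/2)²=49/4
  (20-23/2)²=289/4
  (3-23/2)²=289/4
  (8-23/2)²=49/4
Σ(x-μ)² = 169
σ² = 169/4

σ = √(169/4) ≈ 6.5000


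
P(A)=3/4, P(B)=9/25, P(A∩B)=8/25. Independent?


P(A)×P(B) = 27/100
P(A∩B) = 8/25
Not equal → NOT independent

No, not independent


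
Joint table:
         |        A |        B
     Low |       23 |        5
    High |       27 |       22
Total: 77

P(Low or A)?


P(Low∨A) = P(Low) + P(A) - P(Low∧A)
= (28 + 50 - 23)/77 = 55/77 = 5/7

P = 5/7 ≈ 71.43%


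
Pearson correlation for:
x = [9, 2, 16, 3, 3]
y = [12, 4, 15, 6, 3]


n=5, Σx=33, Σy=40, Σxy=383, Σx²=359, Σy²=430
r = (5×383 - 33×40)/√((5×359 - 33²)(5×430 - 40²))
= 595/√(706×550) = 595/√388300 ≈ 595/623.1372 ≈ 0.9548

r ≈ 0.9548


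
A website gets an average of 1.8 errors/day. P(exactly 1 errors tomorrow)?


Poisson(λ=1.8): P(X=1) = e^(-λ)×λ^k/k!
= e^(-1.8) × 1.8^1 / 1!
≈ 0.1652988882 × 1.8 / 1 ≈ 0.297538

P(X=1) ≈ 0.297538 ≈ 29.75%


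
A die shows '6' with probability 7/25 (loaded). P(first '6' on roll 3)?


Geometric: P(X=3) = (1-p)^(k-1)×p = (18/25)^2×7/25 = 2268/15625

P(X=3) = 2268/15625 ≈ 14.52%


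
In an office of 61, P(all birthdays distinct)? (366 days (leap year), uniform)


P(all different) = Π(366-i)/366 for i=0..60
= (366/366)×(365/366)×...×(306/366)
= 0.004988

P ≈ 0.0050 ≈ 0.50%


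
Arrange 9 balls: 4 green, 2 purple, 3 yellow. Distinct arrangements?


9!/(4!×2!×3!) = 1260

1260


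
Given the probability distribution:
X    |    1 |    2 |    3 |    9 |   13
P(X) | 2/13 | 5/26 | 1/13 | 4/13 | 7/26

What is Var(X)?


E[X] = 183/26
E[X²] = 1873/26
Var(X) = E[X²] - (E[X])² = 1873/26 - 33489/676 = 15209/676

Var(X) = 15209/676 ≈ 22.4985


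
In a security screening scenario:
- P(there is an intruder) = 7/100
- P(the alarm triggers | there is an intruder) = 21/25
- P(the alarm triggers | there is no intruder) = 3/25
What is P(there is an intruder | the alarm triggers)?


Using Bayes' theorem:
P(A|B) = P(B|A)·P(A) / P(B)

P(the alarm triggers) = 21/25 × 7/100 + 3/25 × 93/100
= 147/2500 + 279/2500 = 213/1250

P(there is an intruder|the alarm triggers) = (147/2500) / (213/1250) = 49/142

P(there is an intruder|the alarm triggers) = 49/142 ≈ 34.51%


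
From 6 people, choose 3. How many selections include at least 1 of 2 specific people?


Complement: C(6,3) - C(4,3) = 20 - 4 = 16

16


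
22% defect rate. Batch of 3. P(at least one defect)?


P(all good) = (39/50)^3 = 59319/125000
P(≥1 defect) = 65681/125000

P = 65681/125000 ≈ 52.54%


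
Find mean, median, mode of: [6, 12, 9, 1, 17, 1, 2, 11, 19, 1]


Sorted: [1, 1, 1, 2, 6, 9, 11, 12, 17, 19]
Mean = 79/10
Median = 15/2
Freq: {6: 1, 12: 1, 9: 1, 1: 3, 17: 1, 2: 1, 11: 1, 19: 1}
Mode: [1]

Mean=79/10, Median=15/2, Mode=1


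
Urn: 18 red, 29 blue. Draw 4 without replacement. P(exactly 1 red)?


Hypergeometric: C(18,1)×C(29,3)/C(47,4)
= 18×3654/178365 = 21924/59455

P(X=1) = 21924/59455 ≈ 36.87%


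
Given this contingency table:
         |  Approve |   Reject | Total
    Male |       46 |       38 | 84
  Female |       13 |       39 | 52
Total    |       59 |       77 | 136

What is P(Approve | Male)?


P(Approve | Male) = 46/(46+38) = 46/84 = 23/42

P(Approve|Male) = 23/42 ≈ 54.76%


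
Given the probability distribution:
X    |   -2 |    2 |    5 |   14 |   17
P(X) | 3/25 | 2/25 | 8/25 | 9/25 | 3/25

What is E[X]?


E[X] = Σ x·P(X=x)
= (-2)×(3/25) + (2)×(2/25) + (5)×(8/25) + (14)×(9/25) + (17)×(3/25)
= 43/5

E[X] = 43/5


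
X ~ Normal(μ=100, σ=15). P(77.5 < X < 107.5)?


z₁=(77.5-100)/15=-1.5, z₂=(107.5-100)/15=0.5
P = Φ(0.5) - Φ(-1.5) = 0.691462 - 0.066807 = 0.624655 ≈ 0.6247

P(77.5 < X < 107.5) ≈ 0.6247


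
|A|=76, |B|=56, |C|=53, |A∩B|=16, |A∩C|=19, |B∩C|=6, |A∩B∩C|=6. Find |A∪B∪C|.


|A∪B∪C| = 76+56+53-16-19-6+6 = 150

|A∪B∪C| = 150


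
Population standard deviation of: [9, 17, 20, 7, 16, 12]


Mean = 81/6 = 27/2
  (9-27/2)²=81/4
  (17-27/2)²=49/4
  (20-27/2)²=169/4
  (7-27/2)²=169/4
  (16-27/2)²=25/4
  (12-27/2)²=9/4
Σ(x-μ)² = 251/2
σ² = (251/2)/6 = 251/12

σ = √(251/12) ≈ 4.5735


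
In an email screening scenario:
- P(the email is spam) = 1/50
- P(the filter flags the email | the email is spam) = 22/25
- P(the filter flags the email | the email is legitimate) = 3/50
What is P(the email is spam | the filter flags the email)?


Using Bayes' theorem:
P(A|B) = P(B|A)·P(A) / P(B)

P(the filter flags the email) = 22/25 × 1/50 + 3/50 × 49/50
= 11/625 + 147/2500 = 191/2500

P(the email is spam|the filter flags the email) = (11/625) / (191/2500) = 44/191

P(the email is spam|the filter flags the email) = 44/191 ≈ 23.04%


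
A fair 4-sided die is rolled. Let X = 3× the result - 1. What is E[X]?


E[die] = (1+4)/2 = 5/2
E[X] = 3×5/2 - 1 = 13/2

E[X] = 13/2


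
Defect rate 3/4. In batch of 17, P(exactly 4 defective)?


Binomial: P(X=4) = C(17,4)×p^4×(1-p)^13
= 2380 × 81/256 × 1/67108864 = 48195/4294967296

P(X=4) = 48195/4294967296 ≈ 0.00%


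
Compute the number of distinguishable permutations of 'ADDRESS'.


Letters: 7, freq: {'A': 1, 'D': 2, 'R': 1, 'E': 1, 'S': 2}
7!/(1!×2!×1!×1!×2!) = 5040/4 = 1260

1260


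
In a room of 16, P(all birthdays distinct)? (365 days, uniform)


P(all different) = Π(365-i)/365 for i=0..15
= (365/365)×(364/365)×...×(350/365)
= 0.716396

P ≈ 0.7164 ≈ 71.64%


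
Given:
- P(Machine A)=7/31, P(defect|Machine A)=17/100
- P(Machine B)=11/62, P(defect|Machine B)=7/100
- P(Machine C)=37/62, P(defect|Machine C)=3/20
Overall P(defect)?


P(B) = Σ P(B|Aᵢ)×P(Aᵢ)
  17/100×7/31 = 119/3100
  7/100×11/62 = 77/6200
  3/20×37/62 = 111/1240
Sum = 87/620

P(defect) = 87/620 ≈ 14.03%


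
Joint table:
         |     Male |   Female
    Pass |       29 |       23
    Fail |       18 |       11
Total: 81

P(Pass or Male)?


P(Pass∨Male) = P(Pass) + P(Male) - P(Pass∧Male)
= (52 + 47 - 29)/81 = 70/81

P = 70/81 ≈ 86.42%


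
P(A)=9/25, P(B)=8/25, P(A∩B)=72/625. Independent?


P(A)×P(B) = 72/625
P(A∩B) = 72/625
Equal ✓ → Independent

Yes, independent


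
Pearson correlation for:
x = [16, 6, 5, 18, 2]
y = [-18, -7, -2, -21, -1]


n=5, Σx=47, Σy=-49, Σxy=-720, Σx²=645, Σy²=819
r = (5×(-720) - 47×(-49))/√((5×645 - 47²)(5×819 - (-49)²))
= -1297/√(1016×1694) = -1297/√1721104 ≈ -1297/1311.9085 ≈ -0.9886

r ≈ -0.9886


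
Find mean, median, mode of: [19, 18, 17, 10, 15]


Sorted: [10, 15, 17, 18, 19]
Mean = 79/5
Median = 17
Freq: {19: 1, 18: 1, 17: 1, 10: 1, 15: 1}
Mode: No mode

Mean=79/5, Median=17, Mode=No mode


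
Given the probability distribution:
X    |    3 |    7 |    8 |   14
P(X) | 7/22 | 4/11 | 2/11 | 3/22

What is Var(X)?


E[X] = 151/22
E[X²] = 1299/22
Var(X) = E[X²] - (E[X])² = 1299/22 - 22801/484 = 5777/484

Var(X) = 5777/484 ≈ 11.9360


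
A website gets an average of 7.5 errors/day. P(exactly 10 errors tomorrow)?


Poisson(λ=7.5): P(X=10) = e^(-λ)×λ^k/k!
= e^(-7.5) × 7.5^10 / 10!
≈ 0.0005530843701 × 563135147.095 / 3628800 ≈ 0.085830

P(X=10) ≈ 0.085830 ≈ 8.58%


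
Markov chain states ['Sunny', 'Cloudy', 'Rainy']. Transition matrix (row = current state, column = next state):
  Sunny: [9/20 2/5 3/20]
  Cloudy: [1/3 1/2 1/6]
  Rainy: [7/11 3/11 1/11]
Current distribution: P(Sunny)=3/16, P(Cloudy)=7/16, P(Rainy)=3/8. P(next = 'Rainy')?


P(next=Rainy) = Σᵢ P(now=i)×P(i→Rainy)
= 3/16×3/20 + 7/16×1/6 + 3/8×1/11
= 9/320 + 7/96 + 3/88 = 1427/10560

P = 1427/10560 ≈ 0.1351


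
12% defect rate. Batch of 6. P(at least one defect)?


P(all good) = (22/25)^6 = 113379904/244140625
P(≥1 defect) = 130760721/244140625

P = 130760721/244140625 ≈ 53.56%


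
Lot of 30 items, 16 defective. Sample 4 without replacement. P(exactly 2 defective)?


Hypergeometric: C(16,2)×C(14,2)/C(30,4)
= 120×91/27405 = 104/261

P(X=2) = 104/261 ≈ 39.85%


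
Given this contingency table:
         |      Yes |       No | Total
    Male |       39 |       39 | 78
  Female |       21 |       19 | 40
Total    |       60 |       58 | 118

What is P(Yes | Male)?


P(Yes | Male) = 39/(39+39) = 39/78 = 1/2

P(Yes|Male) = 1/2 ≈ 50.00%


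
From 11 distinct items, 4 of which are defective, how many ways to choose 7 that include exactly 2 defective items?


Choose 2 of the 4 defective items and 5 of the other 7 items:
C(4,2)×C(7,5) = 6×21 = 126

126


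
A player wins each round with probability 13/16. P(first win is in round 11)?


Geometric: P(X=11) = (1-p)^(k-1)×p = (3/16)^10×13/16 = 767637/17592186044416

P(X=11) = 767637/17592186044416 ≈ 0.00%


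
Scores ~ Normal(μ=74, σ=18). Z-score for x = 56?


z = (x - μ)/σ = (56 - 74)/18 = -1.0

z = -1.0


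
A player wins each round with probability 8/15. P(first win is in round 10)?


Geometric: P(X=10) = (1-p)^(k-1)×p = (7/15)^9×8/15 = 322828856/576650390625

P(X=10) = 322828856/576650390625 ≈ 0.06%


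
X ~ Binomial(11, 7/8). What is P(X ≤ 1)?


P(X ≤ 1) = Σ P(X=i) for i=0..1
P(X=0) = 1/8589934592
P(X=1) = 77/8589934592
Sum = 39/4294967296

P(X ≤ 1) = 39/4294967296 ≈ 0.00%


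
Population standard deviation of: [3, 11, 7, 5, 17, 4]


Mean = 47/6
  (3-47/6)²=841/36
  (11-47/6)²=361/36
  (7-47/6)²=25/36
  (5-47/6)²=289/36
  (17-47/6)²=3025/36
  (4-47/6)²=529/36
Σ(x-μ)² = 845/6
σ² = (845/6)/6 = 845/36

σ = √(845/36) ≈ 4.8448


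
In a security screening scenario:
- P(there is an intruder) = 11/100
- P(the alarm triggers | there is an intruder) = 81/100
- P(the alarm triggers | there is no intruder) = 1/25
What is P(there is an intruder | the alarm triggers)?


Using Bayes' theorem:
P(A|B) = P(B|A)·P(A) / P(B)

P(the alarm triggers) = 81/100 × 11/100 + 1/25 × 89/100
= 891/10000 + 89/2500 = 1247/10000

P(there is an intruder|the alarm triggers) = (891/10000) / (1247/10000) = 891/1247

P(there is an intruder|the alarm triggers) = 891/1247 ≈ 71.45%


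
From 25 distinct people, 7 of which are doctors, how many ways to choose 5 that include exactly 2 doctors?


Choose 2 of the 7 doctors and 3 of the other 18 people:
C(7,2)×C(18,3) = 21×816 = 17136

17136


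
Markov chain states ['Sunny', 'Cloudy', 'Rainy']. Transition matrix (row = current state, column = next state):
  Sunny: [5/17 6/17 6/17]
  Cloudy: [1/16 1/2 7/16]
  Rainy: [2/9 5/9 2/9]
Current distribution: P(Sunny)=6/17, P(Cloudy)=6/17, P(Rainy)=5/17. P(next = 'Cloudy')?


P(next=Cloudy) = Σᵢ P(now=i)×P(i→Cloudy)
= 6/17×6/17 + 6/17×1/2 + 5/17×5/9
= 36/289 + 3/17 + 25/153 = 1208/2601

P = 1208/2601 ≈ 0.4644


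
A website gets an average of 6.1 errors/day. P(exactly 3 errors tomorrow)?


Poisson(λ=6.1): P(X=3) = e^(-λ)×λ^k/k!
= e^(-6.1) × 6.1^3 / 3!
≈ 0.002242867719 × 226.981 / 6 ≈ 0.084848

P(X=3) ≈ 0.084848 ≈ 8.48%


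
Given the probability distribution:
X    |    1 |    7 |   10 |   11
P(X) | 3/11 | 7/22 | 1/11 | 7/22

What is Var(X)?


E[X] = 76/11
E[X²] = 698/11
Var(X) = E[X²] - (E[X])² = 698/11 - 5776/121 = 1902/121

Var(X) = 1902/121 ≈ 15.7190


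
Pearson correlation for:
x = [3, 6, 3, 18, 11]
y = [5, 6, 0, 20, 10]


n=5, Σx=41, Σy=41, Σxy=521, Σx²=499, Σy²=561
r = (5×521 - 41×41)/√((5×499 - 41²)(5×561 - 41²))
= 924/√(814×1124) = 924/√914936 ≈ 924/956.5229 ≈ 0.9660

r ≈ 0.9660


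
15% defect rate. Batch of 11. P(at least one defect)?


P(all good) = (17/20)^11 = 34271896307633/204800000000000
P(≥1 defect) = 170528103692367/204800000000000

P = 170528103692367/204800000000000 ≈ 83.27%


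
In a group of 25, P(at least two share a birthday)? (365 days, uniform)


P(all different) = Π(365-i)/365 for i=0..24
= 0.431300
P(match) = 1 - 0.431300 = 0.568700

P ≈ 0.5687 ≈ 56.87%


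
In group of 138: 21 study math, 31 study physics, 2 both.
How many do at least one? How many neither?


|A∪B| = 21+31-2 = 50
Neither = 138-50 = 88

At least one: 50; Neither: 88


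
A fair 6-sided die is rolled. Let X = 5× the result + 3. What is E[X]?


E[die] = (1+6)/2 = 7/2
E[X] = 5×7/2 + 3 = 41/2

E[X] = 41/2


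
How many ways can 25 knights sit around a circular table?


Circular arrangements of 25 distinct objects: fix one position to break rotational symmetry.
(n-1)! = 24! = 620448401733239439360000

620448401733239439360000


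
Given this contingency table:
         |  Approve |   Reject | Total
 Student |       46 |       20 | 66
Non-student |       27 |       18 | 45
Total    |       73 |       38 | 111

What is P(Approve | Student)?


P(Approve | Student) = 46/(46+20) = 46/66 = 23/33

P(Approve|Student) = 23/33 ≈ 69.70%


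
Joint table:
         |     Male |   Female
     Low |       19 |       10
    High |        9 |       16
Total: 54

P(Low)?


P(Low) = (19+10)/54 = 29/54

P(Low) = 29/54 ≈ 53.70%


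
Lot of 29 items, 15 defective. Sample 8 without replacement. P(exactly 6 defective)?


Hypergeometric: C(15,6)×C(14,2)/C(29,8)
= 5005×91/4292145 = 637/6003

P(X=6) = 637/6003 ≈ 10.61%


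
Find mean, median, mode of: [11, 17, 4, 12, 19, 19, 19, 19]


Sorted: [4, 11, 12, 17, 19, 19, 19, 19]
Mean = 120/8 = 15
Median = 18
Freq: {11: 1, 17: 1, 4: 1, 12: 1, 19: 4}
Mode: [19]

Mean=15, Median=18, Mode=19


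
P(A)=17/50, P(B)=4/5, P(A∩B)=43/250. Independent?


P(A)×P(B) = 34/125
P(A∩B) = 43/250
Not equal → NOT independent

No, not independent


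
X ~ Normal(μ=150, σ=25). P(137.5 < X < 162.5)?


z₁=(137.5-150)/25=-0.5, z₂=(162.5-150)/25=0.5
P = Φ(0.5) - Φ(-0.5) = 0.691462 - 0.308538 = 0.382924 ≈ 0.3829

P(137.5 < X < 162.5) ≈ 0.3829
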